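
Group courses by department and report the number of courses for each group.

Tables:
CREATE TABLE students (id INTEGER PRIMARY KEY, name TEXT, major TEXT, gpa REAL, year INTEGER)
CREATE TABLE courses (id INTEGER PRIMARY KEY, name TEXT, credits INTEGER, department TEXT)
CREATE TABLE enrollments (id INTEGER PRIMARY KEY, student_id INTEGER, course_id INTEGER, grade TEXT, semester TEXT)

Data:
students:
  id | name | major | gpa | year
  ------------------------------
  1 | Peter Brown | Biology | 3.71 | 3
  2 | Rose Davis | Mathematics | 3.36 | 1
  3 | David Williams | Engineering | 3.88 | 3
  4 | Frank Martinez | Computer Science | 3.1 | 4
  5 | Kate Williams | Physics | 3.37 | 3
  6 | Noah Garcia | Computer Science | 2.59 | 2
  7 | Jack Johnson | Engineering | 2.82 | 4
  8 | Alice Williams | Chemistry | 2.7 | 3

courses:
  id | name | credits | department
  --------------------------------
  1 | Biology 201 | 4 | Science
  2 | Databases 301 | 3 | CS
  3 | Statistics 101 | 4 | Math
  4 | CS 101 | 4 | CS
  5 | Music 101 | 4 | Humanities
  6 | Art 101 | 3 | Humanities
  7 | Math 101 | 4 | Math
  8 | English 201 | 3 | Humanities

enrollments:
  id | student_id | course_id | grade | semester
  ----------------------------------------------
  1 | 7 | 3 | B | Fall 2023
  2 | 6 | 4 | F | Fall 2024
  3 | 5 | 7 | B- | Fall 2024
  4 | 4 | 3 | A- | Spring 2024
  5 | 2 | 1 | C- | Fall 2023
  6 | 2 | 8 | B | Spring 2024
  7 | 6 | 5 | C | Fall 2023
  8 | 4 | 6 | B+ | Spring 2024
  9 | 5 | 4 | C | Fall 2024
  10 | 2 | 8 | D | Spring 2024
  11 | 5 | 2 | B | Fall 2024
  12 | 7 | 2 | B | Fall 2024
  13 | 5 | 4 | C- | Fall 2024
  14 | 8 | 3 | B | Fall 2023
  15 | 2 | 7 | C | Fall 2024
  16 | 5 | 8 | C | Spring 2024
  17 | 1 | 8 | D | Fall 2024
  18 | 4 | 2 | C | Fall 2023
SELECT department, COUNT(*) AS n FROM courses GROUP BY department

Execution result:
department | n
CS | 2
Humanities | 3
Math | 2
Science | 1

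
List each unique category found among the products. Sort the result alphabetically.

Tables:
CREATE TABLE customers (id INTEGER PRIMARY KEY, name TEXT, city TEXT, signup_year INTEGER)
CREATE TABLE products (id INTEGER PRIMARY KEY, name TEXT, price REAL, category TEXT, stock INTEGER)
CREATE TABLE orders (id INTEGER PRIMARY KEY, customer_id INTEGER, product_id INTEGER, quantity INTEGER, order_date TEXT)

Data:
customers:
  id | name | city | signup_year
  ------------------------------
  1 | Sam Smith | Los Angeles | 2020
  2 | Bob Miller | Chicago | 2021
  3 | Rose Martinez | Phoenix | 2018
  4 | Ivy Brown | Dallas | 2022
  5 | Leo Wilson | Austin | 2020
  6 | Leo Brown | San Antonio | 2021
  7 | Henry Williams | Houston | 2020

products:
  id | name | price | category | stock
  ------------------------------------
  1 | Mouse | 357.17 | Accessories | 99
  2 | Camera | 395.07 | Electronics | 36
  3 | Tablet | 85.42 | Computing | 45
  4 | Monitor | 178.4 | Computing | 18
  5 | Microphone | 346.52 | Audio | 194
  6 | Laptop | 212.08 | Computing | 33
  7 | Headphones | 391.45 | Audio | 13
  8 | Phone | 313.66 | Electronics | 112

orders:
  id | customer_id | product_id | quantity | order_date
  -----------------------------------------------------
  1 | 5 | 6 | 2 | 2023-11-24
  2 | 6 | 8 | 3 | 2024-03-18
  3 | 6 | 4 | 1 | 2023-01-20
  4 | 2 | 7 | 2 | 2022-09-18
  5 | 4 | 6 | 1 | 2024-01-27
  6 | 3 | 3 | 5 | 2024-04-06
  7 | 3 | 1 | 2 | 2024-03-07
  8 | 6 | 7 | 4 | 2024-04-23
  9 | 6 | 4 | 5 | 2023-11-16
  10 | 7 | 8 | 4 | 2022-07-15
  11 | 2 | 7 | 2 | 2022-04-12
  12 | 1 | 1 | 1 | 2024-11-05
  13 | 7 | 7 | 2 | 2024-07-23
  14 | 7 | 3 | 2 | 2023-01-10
SELECT DISTINCT category FROM products ORDER BY category

Execution result:
category
Accessories
Audio
Computing
Electronics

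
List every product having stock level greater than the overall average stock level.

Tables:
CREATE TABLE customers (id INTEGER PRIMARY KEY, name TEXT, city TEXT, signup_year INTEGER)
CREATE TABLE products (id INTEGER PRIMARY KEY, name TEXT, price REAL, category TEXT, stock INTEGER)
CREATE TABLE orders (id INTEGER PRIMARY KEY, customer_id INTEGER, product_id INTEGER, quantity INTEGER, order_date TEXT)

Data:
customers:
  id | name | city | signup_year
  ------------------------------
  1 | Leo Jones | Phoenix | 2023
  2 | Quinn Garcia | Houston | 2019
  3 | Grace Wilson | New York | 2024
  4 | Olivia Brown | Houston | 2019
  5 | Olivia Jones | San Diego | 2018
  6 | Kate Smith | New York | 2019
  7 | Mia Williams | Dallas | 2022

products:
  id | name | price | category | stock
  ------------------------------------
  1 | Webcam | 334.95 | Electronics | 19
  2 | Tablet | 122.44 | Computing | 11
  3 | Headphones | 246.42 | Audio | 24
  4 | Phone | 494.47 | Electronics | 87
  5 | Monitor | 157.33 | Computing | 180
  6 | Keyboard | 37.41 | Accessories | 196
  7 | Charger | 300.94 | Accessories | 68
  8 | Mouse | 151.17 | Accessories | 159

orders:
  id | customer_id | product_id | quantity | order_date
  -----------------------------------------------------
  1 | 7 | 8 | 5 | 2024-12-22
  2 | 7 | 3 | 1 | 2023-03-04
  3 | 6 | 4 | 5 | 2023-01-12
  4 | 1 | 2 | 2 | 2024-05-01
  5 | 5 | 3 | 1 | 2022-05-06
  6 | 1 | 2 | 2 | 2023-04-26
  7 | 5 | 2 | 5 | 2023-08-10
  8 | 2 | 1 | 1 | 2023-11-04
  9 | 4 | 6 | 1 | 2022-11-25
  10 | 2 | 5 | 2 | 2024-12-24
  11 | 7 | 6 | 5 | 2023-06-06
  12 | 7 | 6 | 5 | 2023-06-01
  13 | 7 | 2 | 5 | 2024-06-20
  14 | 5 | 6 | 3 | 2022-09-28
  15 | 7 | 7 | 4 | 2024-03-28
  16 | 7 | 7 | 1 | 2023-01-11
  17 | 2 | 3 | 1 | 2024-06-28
SELECT name, stock FROM products WHERE stock > (SELECT AVG(stock) FROM products)

Execution result:
name | stock
Monitor | 180
Keyboard | 196
Mouse | 159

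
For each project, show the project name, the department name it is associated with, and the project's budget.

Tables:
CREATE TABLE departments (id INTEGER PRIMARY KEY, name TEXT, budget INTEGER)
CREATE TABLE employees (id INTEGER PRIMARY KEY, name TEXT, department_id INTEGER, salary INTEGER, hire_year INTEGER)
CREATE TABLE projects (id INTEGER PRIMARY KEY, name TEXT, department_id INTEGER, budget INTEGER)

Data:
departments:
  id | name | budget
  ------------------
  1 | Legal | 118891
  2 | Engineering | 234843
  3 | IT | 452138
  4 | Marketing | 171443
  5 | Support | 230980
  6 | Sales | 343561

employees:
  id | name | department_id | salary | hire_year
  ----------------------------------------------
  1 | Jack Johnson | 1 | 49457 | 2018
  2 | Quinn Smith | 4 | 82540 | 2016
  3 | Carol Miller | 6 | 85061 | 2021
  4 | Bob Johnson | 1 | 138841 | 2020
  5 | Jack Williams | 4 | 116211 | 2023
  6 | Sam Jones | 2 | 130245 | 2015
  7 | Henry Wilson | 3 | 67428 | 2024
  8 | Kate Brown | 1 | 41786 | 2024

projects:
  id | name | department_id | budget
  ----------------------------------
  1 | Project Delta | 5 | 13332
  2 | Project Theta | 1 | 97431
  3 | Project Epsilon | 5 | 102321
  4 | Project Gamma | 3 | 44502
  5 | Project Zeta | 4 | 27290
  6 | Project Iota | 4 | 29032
SELECT c.name, p.name AS department, c.budget FROM projects c JOIN departments p ON c.department_id = p.id

Execution result:
name | department | budget
Project Delta | Support | 13332
Project Theta | Legal | 97431
Project Epsilon | Support | 102321
Project Gamma | IT | 44502
Project Zeta | Marketing | 27290
Project Iota | Marketing | 29032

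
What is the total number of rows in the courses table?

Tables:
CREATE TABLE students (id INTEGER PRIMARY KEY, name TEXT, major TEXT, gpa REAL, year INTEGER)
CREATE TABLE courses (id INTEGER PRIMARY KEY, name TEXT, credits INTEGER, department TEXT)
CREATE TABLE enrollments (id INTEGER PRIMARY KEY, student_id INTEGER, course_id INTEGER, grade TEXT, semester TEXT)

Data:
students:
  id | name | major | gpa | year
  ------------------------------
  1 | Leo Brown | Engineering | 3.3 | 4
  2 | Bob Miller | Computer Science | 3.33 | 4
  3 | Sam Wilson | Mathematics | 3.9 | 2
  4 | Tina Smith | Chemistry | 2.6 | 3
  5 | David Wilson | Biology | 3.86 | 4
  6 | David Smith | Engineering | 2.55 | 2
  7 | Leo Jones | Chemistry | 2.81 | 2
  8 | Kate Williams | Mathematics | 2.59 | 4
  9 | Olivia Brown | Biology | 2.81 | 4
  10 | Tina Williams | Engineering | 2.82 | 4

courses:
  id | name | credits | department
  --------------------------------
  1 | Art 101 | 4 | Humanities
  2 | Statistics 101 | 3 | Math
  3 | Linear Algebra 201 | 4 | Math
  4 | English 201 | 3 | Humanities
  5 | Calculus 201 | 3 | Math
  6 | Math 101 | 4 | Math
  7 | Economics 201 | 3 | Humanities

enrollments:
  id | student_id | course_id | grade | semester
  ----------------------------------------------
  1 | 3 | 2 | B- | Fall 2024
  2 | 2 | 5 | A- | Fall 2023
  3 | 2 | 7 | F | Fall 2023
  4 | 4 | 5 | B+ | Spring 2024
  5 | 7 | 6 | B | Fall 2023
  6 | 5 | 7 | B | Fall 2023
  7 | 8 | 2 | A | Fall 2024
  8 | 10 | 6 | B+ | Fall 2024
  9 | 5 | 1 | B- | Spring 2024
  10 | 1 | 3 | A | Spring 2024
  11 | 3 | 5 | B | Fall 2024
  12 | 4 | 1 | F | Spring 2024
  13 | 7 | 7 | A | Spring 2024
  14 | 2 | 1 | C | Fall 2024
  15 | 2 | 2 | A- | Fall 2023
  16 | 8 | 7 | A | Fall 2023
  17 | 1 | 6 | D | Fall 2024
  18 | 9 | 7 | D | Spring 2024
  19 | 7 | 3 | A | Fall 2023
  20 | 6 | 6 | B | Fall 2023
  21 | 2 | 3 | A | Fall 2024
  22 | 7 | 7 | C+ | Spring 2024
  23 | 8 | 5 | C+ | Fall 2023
SELECT COUNT(*) FROM courses

Execution result:
7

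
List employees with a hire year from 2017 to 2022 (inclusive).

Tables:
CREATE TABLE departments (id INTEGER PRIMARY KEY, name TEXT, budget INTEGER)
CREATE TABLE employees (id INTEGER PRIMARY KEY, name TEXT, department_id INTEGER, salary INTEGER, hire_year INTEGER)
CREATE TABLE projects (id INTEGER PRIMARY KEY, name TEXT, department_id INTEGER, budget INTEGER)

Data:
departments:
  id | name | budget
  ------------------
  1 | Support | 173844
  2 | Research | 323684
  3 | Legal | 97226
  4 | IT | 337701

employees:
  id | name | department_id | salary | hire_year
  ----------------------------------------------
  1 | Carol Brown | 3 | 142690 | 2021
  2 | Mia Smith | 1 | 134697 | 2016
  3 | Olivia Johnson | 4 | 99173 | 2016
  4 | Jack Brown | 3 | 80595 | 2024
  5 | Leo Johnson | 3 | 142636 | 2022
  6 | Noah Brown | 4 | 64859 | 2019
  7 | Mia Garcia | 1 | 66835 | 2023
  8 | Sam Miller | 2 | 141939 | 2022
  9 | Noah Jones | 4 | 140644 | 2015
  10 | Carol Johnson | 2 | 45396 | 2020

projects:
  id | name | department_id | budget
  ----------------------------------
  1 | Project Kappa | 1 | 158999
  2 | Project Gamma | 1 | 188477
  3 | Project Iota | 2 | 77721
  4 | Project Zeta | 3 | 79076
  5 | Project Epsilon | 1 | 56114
SELECT name, hire_year FROM employees WHERE hire_year BETWEEN 2017 AND 2022

Execution result:
name | hire_year
Carol Brown | 2021
Leo Johnson | 2022
Noah Brown | 2019
Sam Miller | 2022
Carol Johnson | 2020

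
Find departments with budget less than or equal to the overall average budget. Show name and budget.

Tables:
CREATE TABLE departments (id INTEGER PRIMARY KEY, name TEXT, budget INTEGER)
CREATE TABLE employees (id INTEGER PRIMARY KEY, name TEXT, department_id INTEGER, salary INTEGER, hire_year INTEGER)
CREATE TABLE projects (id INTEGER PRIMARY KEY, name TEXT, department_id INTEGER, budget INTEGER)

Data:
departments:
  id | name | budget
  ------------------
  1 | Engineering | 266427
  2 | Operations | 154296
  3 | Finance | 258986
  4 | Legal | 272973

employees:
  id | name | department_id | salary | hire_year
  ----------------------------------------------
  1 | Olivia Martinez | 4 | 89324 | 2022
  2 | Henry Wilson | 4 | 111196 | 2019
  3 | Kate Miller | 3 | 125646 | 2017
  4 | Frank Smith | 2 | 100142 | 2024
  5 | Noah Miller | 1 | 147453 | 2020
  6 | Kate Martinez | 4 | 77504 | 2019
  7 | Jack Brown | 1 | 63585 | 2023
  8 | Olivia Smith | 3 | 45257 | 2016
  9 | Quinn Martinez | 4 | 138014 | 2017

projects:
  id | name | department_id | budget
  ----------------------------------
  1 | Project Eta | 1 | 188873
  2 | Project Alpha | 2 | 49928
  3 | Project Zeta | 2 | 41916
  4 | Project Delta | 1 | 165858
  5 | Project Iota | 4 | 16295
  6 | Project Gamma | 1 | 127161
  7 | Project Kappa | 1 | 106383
SELECT name, budget FROM departments WHERE budget <= (SELECT AVG(budget) FROM departments)

Execution result:
name | budget
Operations | 154296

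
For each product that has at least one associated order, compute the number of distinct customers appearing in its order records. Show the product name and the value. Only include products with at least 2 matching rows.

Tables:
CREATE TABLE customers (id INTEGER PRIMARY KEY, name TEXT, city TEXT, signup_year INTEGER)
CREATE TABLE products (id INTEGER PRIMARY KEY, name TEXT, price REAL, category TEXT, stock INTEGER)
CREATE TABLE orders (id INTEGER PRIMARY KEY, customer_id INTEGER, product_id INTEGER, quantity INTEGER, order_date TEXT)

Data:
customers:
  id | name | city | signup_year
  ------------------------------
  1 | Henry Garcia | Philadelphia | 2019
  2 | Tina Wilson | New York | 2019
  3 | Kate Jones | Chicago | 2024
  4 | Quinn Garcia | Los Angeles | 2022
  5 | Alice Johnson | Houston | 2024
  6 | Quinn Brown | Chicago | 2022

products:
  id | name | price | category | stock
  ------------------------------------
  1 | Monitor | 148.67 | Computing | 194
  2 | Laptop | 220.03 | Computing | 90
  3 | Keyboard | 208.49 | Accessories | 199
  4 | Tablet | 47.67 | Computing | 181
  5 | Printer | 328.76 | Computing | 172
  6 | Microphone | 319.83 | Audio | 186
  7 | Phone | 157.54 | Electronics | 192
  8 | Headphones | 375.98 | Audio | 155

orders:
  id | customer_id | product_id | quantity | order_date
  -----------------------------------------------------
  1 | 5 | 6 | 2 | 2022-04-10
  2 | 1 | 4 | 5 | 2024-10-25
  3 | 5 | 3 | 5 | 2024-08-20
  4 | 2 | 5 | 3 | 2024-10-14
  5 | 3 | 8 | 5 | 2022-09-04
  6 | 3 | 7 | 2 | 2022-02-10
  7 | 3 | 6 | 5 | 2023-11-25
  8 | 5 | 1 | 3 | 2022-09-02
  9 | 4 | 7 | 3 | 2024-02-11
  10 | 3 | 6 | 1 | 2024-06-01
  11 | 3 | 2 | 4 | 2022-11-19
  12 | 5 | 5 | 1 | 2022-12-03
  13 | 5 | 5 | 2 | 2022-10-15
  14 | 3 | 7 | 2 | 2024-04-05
SELECT p.name, COUNT(DISTINCT c.customer_id) AS distinct_customer_count FROM orders c JOIN products p ON c.product_id = p.id GROUP BY p.id, p.name HAVING COUNT(*) >= 2

Execution result:
name | distinct_customer_count
Printer | 2
Microphone | 2
Phone | 2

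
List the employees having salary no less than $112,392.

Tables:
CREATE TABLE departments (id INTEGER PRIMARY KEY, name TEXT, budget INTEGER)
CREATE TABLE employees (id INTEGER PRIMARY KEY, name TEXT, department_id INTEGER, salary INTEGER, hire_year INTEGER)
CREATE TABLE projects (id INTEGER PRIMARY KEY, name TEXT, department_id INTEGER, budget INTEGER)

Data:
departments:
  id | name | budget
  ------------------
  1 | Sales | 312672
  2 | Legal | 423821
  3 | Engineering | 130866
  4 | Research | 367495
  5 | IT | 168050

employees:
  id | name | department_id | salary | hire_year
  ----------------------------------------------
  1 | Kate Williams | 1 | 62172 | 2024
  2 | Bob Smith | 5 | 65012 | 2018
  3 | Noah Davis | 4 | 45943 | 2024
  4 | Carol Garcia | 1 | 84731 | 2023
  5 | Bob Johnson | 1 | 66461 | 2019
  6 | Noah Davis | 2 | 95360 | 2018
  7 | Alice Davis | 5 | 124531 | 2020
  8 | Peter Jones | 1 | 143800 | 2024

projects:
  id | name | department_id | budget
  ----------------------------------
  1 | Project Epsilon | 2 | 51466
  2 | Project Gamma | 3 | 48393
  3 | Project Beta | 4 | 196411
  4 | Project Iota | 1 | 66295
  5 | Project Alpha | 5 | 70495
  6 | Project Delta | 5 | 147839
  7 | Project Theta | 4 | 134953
SELECT name, salary FROM employees WHERE salary >= 112392

Execution result:
name | salary
Alice Davis | 124531
Peter Jones | 143800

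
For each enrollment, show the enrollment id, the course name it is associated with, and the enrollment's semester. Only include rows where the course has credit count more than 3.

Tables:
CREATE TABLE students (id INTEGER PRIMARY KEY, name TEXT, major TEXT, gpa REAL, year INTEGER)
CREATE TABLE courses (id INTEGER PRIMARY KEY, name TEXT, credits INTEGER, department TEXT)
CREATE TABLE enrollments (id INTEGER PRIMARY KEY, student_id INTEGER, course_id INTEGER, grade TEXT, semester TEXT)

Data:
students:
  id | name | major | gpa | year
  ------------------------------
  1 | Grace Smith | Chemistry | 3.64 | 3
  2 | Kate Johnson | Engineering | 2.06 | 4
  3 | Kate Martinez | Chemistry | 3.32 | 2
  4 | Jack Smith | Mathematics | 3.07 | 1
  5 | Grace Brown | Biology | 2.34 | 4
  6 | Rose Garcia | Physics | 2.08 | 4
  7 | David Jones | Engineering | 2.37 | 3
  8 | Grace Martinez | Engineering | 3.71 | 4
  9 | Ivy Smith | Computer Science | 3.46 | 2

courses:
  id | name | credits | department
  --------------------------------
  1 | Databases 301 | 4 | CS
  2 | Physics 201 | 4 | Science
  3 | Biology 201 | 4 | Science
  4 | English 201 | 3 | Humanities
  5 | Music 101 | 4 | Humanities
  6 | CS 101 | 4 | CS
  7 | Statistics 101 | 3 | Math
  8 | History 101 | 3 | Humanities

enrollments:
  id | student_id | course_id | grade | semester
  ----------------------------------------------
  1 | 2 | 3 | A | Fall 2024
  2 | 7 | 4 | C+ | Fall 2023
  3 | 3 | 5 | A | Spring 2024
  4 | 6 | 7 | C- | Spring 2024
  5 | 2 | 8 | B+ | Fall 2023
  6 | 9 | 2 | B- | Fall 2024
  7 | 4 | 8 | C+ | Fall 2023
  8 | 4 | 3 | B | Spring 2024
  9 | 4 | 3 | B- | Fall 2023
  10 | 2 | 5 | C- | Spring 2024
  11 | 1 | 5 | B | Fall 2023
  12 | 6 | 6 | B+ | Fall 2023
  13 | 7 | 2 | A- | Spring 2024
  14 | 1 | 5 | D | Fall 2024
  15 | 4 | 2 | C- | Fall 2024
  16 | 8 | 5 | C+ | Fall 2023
SELECT c.id, p.name AS course, c.semester FROM enrollments c JOIN courses p ON c.course_id = p.id WHERE p.credits > 3

Execution result:
id | course | semester
1 | Biology 201 | Fall 2024
3 | Music 101 | Spring 2024
6 | Physics 201 | Fall 2024
8 | Biology 201 | Spring 2024
9 | Biology 201 | Fall 2023
10 | Music 101 | Spring 2024
11 | Music 101 | Fall 2023
12 | CS 101 | Fall 2023
13 | Physics 201 | Spring 2024
14 | Music 101 | Fall 2024
15 | Physics 201 | Fall 2024
16 | Music 101 | Fall 2023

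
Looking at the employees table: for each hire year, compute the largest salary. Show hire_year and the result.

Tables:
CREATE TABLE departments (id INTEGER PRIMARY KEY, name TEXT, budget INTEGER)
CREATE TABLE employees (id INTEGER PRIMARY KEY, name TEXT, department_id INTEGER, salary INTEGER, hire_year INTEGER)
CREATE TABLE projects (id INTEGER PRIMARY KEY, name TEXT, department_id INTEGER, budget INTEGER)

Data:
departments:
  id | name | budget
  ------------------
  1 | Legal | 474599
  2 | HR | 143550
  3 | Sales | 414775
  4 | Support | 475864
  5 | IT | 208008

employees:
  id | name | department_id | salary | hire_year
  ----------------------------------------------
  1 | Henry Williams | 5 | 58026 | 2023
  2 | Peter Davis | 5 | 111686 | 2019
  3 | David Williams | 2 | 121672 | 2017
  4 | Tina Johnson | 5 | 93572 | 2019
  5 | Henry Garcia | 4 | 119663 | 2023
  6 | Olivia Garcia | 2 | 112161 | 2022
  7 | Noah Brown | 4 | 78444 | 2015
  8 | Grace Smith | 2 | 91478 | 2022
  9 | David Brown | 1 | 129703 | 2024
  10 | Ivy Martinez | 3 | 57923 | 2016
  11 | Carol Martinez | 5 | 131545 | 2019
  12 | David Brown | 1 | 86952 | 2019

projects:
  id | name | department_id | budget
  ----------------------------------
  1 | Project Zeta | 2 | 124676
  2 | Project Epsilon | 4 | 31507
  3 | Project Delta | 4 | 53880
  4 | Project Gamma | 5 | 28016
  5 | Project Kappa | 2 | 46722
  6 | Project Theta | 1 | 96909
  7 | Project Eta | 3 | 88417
SELECT hire_year, MAX(salary) AS max_salary FROM employees GROUP BY hire_year

Execution result:
hire_year | max_salary
2015 | 78444
2016 | 57923
2017 | 121672
2019 | 131545
2022 | 112161
2023 | 119663
2024 | 129703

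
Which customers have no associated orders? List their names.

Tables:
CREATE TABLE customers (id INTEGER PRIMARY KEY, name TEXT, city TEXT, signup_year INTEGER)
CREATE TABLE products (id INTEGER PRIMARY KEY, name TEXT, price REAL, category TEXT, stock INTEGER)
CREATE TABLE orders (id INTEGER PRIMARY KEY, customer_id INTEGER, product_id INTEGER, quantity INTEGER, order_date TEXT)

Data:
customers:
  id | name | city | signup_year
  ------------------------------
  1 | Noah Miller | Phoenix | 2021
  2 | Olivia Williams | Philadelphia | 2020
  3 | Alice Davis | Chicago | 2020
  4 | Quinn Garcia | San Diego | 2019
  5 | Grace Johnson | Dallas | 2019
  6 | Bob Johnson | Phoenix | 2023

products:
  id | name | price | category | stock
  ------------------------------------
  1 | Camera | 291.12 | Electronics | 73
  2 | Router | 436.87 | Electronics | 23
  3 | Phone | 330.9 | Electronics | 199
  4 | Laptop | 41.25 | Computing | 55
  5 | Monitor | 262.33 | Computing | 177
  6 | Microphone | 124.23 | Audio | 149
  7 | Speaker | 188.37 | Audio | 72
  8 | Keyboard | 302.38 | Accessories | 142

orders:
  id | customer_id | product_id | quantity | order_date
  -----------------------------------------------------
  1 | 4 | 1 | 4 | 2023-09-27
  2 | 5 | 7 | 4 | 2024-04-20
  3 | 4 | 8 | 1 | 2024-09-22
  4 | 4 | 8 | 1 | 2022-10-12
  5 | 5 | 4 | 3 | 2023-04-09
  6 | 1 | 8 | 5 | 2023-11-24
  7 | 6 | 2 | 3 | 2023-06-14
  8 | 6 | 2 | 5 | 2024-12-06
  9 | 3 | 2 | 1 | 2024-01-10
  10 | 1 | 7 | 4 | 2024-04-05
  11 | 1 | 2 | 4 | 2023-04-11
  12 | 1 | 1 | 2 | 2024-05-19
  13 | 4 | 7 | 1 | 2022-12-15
SELECT p.name FROM customers p LEFT JOIN orders c ON c.customer_id = p.id WHERE c.id IS NULL

Execution result:
Olivia Williams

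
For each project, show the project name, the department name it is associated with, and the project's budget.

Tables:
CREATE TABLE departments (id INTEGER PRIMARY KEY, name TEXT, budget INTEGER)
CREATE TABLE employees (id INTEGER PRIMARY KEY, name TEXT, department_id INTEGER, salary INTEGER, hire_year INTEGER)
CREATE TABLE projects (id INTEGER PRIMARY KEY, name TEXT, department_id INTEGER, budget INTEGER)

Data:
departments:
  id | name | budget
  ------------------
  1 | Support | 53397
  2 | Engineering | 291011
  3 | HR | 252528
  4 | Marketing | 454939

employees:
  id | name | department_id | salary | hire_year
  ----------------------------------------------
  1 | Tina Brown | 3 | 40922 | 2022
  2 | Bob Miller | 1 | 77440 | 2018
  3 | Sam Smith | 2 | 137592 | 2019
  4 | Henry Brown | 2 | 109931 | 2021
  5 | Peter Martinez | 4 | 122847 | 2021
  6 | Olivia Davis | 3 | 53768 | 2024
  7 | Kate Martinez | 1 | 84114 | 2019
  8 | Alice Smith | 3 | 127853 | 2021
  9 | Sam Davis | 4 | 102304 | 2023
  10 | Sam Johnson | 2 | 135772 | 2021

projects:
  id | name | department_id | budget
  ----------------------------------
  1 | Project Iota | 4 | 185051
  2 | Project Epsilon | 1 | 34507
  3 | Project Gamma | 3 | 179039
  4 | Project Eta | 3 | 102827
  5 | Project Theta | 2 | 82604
SELECT c.name, p.name AS department, c.budget FROM projects c JOIN departments p ON c.department_id = p.id

Execution result:
name | department | budget
Project Iota | Marketing | 185051
Project Epsilon | Support | 34507
Project Gamma | HR | 179039
Project Eta | HR | 102827
Project Theta | Engineering | 82604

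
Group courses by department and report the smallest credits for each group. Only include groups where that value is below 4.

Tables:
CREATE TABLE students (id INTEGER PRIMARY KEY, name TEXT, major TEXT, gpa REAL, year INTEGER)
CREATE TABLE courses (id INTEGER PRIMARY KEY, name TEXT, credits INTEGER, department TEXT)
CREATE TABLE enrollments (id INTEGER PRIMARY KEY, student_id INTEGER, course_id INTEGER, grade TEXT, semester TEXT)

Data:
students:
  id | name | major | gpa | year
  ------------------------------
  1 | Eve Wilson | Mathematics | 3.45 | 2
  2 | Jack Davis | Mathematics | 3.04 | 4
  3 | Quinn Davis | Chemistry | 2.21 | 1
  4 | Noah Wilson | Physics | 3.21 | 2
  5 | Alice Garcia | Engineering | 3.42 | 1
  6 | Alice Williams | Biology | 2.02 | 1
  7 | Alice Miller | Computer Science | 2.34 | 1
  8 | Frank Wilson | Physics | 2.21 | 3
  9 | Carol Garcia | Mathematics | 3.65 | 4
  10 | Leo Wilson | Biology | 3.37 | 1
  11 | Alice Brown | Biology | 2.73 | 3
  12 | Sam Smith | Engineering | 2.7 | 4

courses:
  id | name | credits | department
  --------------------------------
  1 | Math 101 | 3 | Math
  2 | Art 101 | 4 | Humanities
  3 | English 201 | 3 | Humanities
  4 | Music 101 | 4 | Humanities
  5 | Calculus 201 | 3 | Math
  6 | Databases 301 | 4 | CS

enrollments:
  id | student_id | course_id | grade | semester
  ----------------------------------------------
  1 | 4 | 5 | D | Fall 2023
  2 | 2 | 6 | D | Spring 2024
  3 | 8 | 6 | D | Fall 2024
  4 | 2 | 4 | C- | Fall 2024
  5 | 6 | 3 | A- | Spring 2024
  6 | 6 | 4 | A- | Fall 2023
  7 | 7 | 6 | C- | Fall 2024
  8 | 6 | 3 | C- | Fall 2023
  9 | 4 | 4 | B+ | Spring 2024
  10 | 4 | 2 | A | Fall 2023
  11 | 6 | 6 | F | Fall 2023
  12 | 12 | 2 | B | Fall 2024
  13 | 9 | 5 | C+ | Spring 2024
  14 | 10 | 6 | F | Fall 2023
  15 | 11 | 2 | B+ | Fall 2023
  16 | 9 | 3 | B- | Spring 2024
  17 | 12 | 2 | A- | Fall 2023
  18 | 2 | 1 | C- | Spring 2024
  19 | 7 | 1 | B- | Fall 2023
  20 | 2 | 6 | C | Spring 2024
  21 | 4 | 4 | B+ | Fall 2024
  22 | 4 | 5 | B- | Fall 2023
SELECT department, MIN(credits) AS min_credits FROM courses GROUP BY department HAVING MIN(credits) < 4

Execution result:
department | min_credits
Humanities | 3
Math | 3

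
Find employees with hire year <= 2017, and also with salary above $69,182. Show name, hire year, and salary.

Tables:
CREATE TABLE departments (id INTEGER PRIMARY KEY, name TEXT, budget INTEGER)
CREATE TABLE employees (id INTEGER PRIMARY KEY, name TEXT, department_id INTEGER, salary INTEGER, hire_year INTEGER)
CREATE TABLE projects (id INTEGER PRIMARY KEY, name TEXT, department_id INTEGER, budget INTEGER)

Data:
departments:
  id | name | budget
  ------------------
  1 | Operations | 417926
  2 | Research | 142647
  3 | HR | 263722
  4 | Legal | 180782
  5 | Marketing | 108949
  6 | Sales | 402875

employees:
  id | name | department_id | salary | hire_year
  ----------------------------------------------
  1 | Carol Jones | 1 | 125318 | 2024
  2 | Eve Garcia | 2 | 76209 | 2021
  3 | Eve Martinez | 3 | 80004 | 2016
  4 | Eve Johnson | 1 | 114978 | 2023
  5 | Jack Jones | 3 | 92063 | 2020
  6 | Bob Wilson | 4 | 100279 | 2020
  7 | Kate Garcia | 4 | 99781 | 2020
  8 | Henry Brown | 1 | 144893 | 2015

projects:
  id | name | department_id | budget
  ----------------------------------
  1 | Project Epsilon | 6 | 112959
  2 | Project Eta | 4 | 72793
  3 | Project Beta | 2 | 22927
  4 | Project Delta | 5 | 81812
SELECT name, hire_year, salary FROM employees WHERE hire_year <= 2017 AND salary > 69182

Execution result:
name | hire_year | salary
Eve Martinez | 2016 | 80004
Henry Brown | 2015 | 144893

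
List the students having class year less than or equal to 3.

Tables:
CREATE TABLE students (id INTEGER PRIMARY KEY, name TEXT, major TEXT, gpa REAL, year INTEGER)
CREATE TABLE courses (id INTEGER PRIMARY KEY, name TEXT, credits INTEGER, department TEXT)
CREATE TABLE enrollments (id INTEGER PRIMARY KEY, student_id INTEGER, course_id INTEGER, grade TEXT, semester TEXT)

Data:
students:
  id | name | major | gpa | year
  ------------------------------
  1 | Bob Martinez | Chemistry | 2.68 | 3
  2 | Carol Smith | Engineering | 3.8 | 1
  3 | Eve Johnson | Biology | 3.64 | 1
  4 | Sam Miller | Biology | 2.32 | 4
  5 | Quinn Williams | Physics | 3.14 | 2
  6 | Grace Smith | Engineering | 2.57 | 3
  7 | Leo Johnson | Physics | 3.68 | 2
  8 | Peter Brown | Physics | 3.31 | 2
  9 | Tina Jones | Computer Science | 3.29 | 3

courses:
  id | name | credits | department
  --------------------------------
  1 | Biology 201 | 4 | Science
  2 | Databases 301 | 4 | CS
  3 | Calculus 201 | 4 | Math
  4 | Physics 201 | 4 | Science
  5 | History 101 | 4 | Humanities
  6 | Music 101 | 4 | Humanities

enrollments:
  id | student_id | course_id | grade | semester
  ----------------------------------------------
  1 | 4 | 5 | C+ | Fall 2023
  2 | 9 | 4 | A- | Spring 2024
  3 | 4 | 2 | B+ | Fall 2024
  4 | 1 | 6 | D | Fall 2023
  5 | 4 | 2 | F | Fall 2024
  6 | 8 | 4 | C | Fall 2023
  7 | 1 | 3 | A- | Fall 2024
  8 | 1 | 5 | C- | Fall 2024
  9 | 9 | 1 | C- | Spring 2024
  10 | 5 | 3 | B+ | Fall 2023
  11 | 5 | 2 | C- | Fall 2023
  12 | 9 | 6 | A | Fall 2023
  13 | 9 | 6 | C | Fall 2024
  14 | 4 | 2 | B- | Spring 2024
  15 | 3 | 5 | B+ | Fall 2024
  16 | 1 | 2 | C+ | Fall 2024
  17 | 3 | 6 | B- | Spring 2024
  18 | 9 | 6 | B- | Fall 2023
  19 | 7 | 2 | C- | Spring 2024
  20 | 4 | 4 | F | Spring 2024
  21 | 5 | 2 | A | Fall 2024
SELECT name, year FROM students WHERE year <= 3

Execution result:
name | year
Bob Martinez | 3
Carol Smith | 1
Eve Johnson | 1
Quinn Williams | 2
Grace Smith | 3
Leo Johnson | 2
Peter Brown | 2
Tina Jones | 3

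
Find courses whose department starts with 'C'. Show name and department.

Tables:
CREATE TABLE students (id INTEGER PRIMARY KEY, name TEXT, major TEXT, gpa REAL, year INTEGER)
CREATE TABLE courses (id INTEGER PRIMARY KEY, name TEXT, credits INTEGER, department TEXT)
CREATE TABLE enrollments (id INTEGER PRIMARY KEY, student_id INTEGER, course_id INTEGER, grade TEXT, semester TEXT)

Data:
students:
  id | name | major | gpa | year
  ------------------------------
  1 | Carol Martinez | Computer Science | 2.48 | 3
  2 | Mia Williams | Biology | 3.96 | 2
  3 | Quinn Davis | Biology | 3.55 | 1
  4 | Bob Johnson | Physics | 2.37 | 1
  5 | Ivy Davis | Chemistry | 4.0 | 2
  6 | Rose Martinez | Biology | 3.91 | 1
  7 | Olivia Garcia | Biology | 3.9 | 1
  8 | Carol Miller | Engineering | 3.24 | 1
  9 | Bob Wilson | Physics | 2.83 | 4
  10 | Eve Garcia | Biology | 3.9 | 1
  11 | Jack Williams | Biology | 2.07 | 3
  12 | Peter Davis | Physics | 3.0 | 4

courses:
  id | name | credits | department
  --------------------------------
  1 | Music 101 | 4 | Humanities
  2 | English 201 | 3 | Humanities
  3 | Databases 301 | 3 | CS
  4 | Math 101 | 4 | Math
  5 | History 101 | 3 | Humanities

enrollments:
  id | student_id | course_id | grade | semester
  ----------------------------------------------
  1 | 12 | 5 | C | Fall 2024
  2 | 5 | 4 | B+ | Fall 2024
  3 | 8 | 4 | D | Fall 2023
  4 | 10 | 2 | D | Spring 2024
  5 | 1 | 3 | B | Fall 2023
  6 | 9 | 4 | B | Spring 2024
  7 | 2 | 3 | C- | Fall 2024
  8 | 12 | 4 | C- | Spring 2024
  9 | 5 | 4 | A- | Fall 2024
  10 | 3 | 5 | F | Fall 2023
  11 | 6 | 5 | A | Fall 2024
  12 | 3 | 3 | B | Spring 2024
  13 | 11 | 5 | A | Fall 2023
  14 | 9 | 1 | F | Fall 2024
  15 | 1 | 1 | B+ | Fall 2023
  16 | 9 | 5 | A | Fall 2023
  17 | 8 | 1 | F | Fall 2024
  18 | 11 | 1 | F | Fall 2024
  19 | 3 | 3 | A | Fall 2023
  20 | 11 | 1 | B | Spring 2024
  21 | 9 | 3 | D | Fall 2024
SELECT name, department FROM courses WHERE department LIKE 'C%'

Execution result:
name | department
Databases 301 | CS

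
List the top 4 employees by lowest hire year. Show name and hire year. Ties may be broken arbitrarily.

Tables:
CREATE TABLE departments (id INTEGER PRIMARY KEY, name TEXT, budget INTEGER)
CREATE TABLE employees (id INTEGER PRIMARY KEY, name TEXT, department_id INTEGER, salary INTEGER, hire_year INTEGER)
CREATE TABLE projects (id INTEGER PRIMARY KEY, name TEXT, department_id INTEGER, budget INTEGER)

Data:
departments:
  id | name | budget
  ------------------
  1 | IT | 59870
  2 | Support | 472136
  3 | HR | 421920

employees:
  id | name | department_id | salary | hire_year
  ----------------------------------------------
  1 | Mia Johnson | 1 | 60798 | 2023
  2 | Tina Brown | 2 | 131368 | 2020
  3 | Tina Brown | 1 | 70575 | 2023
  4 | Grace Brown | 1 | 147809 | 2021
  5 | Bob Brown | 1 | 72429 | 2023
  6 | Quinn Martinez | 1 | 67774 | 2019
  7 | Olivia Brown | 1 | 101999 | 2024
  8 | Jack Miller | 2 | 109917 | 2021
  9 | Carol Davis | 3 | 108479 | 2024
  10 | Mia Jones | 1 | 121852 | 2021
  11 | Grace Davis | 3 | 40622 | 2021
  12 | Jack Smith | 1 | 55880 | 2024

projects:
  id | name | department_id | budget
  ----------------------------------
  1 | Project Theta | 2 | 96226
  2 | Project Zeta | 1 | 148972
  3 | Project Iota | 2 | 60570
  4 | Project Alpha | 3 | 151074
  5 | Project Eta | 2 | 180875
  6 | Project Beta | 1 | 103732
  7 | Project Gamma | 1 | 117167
SELECT name, hire_year FROM employees ORDER BY hire_year ASC LIMIT 4

Execution result:
name | hire_year
Quinn Martinez | 2019
Tina Brown | 2020
Grace Brown | 2021
Jack Miller | 2021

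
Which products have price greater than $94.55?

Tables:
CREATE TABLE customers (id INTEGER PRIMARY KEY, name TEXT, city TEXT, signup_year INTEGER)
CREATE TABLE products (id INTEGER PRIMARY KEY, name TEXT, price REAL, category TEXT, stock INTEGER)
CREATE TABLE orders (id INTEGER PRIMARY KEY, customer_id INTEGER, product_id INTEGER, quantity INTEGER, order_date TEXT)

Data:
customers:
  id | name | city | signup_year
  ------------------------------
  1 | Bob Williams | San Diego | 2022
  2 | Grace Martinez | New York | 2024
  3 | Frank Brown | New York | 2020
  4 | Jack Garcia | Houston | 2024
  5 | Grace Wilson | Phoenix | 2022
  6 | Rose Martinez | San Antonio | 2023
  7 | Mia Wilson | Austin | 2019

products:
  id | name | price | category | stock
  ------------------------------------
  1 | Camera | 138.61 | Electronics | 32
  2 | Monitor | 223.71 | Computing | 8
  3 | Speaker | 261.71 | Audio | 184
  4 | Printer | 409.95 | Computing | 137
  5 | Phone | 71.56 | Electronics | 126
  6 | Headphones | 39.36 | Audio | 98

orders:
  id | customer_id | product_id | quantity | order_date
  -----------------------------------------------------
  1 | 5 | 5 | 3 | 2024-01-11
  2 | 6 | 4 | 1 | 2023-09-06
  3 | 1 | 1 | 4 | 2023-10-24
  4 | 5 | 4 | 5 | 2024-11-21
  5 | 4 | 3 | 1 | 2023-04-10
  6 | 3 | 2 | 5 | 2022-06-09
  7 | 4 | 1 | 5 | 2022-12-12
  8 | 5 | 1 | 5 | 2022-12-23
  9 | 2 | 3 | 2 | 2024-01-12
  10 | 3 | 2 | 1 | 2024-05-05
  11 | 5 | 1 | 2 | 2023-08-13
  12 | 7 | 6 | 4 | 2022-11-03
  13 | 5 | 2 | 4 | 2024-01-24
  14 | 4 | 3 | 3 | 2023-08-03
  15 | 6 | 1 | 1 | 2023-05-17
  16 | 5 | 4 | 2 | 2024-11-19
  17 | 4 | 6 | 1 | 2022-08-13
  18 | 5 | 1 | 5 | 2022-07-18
SELECT name, price FROM products WHERE price > 94.55

Execution result:
name | price
Camera | 138.61
Monitor | 223.71
Speaker | 261.71
Printer | 409.95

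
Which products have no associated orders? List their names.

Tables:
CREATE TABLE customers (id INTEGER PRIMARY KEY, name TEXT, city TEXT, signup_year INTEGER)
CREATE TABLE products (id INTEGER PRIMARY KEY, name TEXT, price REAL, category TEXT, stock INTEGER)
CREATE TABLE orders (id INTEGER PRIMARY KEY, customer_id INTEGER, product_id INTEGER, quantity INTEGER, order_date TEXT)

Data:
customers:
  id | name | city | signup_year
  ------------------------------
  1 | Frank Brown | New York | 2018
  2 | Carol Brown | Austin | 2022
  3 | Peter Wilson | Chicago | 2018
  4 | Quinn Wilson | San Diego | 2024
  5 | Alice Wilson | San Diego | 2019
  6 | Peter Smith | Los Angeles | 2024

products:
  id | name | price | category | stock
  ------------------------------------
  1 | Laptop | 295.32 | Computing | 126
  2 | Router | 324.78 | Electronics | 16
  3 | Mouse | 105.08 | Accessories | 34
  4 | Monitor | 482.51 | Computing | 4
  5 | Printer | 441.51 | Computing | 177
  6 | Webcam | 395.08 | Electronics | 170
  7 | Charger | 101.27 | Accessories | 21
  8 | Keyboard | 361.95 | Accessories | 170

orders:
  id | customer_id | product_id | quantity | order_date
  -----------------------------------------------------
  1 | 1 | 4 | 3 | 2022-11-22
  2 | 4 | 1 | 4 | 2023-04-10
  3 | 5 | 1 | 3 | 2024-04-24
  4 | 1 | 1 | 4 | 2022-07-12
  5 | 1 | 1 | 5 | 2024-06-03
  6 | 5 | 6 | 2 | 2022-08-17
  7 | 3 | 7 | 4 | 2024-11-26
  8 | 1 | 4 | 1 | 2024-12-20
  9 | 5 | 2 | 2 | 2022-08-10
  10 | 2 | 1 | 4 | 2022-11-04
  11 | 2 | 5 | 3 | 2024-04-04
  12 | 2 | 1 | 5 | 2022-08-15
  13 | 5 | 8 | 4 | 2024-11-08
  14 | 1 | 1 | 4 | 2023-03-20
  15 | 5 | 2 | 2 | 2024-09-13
SELECT p.name FROM products p LEFT JOIN orders c ON c.product_id = p.id WHERE c.id IS NULL

Execution result:
Mouse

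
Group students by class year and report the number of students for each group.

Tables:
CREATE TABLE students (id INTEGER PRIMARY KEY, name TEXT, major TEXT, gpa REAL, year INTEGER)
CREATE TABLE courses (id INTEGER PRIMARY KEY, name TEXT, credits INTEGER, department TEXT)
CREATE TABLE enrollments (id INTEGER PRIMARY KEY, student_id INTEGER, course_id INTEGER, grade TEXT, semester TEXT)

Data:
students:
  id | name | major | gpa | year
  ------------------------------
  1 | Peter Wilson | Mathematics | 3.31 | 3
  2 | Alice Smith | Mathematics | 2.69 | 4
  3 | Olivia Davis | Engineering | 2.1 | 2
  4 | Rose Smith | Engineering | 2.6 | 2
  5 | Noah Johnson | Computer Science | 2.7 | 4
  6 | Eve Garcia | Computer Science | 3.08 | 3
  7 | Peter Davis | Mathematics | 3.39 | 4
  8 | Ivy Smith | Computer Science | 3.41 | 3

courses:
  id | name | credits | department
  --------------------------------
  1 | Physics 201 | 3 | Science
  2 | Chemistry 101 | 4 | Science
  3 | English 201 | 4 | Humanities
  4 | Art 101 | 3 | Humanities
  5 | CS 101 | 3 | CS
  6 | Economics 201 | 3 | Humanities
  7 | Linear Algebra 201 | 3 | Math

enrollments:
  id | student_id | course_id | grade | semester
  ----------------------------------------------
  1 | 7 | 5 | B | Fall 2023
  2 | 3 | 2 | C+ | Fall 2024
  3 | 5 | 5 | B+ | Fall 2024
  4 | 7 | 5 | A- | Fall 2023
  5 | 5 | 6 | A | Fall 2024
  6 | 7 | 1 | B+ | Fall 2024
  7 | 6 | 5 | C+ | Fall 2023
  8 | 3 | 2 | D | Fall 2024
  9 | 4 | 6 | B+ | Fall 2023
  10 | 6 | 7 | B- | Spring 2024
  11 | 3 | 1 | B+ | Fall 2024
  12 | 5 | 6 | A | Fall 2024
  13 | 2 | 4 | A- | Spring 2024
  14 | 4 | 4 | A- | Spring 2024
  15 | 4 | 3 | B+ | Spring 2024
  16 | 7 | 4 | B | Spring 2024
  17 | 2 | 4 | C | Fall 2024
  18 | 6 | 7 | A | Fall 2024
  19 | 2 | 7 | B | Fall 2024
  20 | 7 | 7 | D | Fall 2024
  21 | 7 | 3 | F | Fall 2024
SELECT year, COUNT(*) AS n FROM students GROUP BY year

Execution result:
year | n
2 | 2
3 | 3
4 | 3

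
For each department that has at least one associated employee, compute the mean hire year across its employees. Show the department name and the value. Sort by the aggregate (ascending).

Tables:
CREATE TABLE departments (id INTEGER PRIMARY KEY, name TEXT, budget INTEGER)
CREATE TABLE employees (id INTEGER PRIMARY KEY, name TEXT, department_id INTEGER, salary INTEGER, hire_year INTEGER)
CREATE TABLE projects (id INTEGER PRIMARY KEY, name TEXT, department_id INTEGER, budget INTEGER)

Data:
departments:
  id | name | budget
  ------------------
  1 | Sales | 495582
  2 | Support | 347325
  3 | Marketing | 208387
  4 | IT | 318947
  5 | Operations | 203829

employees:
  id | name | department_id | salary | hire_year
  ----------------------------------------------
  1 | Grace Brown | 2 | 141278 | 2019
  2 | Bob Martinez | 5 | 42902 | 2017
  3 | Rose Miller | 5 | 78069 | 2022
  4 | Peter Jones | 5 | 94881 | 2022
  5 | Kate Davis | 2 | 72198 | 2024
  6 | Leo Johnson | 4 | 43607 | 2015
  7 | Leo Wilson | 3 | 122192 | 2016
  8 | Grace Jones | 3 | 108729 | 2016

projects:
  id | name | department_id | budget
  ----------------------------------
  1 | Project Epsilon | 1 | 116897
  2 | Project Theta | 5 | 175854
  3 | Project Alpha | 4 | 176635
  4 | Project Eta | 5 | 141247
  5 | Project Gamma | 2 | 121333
SELECT p.name, AVG(c.hire_year) AS avg_hire_year FROM employees c JOIN departments p ON c.department_id = p.id GROUP BY p.id, p.name ORDER BY avg_hire_year ASC

Execution result:
name | avg_hire_year
IT | 2015.00
Marketing | 2016.00
Operations | 2020.33
Support | 2021.50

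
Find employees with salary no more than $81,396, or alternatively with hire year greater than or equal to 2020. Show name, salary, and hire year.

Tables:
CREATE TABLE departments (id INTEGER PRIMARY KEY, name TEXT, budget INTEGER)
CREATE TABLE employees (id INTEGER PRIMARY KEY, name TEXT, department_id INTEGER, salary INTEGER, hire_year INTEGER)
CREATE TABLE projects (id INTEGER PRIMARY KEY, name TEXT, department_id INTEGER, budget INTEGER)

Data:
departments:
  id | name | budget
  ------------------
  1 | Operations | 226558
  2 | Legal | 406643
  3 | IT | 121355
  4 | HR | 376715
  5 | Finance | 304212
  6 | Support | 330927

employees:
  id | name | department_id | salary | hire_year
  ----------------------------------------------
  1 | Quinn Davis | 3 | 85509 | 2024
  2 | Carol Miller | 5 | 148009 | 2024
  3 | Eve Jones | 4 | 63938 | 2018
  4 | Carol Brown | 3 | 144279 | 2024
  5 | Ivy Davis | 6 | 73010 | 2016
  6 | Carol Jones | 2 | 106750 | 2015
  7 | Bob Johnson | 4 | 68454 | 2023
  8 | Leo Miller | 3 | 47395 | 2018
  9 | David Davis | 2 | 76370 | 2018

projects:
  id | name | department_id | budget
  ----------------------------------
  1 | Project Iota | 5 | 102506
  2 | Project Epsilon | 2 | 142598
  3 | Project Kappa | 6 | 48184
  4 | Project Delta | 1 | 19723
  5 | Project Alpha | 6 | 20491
SELECT name, salary, hire_year FROM employees WHERE salary <= 81396 OR hire_year >= 2020

Execution result:
name | salary | hire_year
Quinn Davis | 85509 | 2024
Carol Miller | 148009 | 2024
Eve Jones | 63938 | 2018
Carol Brown | 144279 | 2024
Ivy Davis | 73010 | 2016
Bob Johnson | 68454 | 2023
Leo Miller | 47395 | 2018
David Davis | 76370 | 2018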